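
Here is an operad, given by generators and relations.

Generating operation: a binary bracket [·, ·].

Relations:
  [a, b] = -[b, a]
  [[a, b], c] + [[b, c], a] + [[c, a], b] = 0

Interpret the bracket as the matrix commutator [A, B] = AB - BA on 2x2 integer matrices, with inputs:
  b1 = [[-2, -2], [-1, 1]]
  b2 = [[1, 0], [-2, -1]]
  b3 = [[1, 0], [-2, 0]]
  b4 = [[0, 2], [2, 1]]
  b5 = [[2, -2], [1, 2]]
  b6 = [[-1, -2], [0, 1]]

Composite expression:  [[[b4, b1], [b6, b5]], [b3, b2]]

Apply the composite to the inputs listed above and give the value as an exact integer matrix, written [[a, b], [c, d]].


[[-96, 0], [176, 96]]

[b4, b1] = [[2, 8], [-7, -2]]
[b6, b5] = [[-2, 4], [2, 2]]
[[b4, b1], [b6, b5]] = [[44, 48], [20, -44]]
[b3, b2] = [[0, 0], [-2, 0]]
[[[b4, b1], [b6, b5]], [b3, b2]] = [[-96, 0], [176, 96]]


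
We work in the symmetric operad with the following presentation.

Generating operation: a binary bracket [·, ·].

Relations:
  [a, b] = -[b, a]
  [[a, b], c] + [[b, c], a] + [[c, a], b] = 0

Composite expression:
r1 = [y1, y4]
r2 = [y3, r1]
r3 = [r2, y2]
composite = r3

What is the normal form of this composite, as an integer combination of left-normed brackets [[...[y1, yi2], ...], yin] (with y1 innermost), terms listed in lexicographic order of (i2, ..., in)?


Left-normed coefficients sit on the y1-initial expansion words.
Composite bracket: [[y3, [y1, y4]], y2]
Each bracket splits as ab - ba, giving 8 signed words (2^3 = 8).
Collect the words opening with y1:
  y1y4y3y2 (sign -1) contributes -[[[y1, y4], y3], y2]

-[[[y1, y4], y3], y2]


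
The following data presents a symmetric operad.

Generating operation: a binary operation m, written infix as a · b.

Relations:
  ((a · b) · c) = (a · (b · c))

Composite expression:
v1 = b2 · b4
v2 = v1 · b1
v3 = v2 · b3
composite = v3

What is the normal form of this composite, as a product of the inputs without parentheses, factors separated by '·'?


b2 · b4 · b1 · b3

Under associativity of m, the answer is the b's in reading order.
(b2 · b4) unparenthesizes to b2 · b4
((b2 · b4) · b1) unparenthesizes to b2 · b4 · b1
(((b2 · b4) · b1) · b3) unparenthesizes to b2 · b4 · b1 · b3


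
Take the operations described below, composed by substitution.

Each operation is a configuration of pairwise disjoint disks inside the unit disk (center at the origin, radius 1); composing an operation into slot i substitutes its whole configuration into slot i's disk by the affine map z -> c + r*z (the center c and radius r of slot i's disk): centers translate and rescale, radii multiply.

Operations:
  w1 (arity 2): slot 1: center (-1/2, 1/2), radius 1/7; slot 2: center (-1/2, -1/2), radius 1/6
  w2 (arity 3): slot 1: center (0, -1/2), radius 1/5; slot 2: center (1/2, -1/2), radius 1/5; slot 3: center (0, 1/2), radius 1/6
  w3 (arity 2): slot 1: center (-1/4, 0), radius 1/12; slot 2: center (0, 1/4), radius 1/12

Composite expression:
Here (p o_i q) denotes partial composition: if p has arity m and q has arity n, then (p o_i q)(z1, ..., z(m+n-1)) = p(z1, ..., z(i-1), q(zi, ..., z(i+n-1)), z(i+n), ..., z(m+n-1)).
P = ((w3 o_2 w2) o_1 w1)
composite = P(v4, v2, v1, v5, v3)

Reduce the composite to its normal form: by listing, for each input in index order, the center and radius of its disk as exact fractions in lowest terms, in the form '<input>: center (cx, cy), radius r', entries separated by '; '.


Only the slot chain above each v matters under w3; compose those maps.
input v4: composing its 2 substitution steps yields center (-7/24, 1/24), radius 1/84
input v2: composing its 2 substitution steps yields center (-7/24, -1/24), radius 1/72
input v1: composing its 2 substitution steps yields center (0, 5/24), radius 1/60
input v5: composing its 2 substitution steps yields center (1/24, 5/24), radius 1/60
input v3: composing its 2 substitution steps yields center (0, 7/24), radius 1/72

v1: center (0, 5/24), radius 1/60; v2: center (-7/24, -1/24), radius 1/72; v3: center (0, 7/24), radius 1/72; v4: center (-7/24, 1/24), radius 1/84; v5: center (1/24, 5/24), radius 1/60


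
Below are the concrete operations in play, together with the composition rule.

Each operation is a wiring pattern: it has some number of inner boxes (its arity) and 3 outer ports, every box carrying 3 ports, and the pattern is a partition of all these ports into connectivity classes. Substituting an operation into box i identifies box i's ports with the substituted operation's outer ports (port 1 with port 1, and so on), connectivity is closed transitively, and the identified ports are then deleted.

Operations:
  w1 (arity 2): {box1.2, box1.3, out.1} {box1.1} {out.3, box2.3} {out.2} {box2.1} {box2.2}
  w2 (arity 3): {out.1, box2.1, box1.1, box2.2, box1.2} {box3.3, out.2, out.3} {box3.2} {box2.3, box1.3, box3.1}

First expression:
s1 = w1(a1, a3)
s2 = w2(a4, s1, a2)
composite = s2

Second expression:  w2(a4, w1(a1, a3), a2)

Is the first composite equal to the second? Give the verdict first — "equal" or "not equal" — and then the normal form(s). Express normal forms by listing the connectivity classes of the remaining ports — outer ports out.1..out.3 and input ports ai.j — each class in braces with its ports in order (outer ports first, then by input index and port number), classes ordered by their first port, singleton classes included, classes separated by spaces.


equal: each reduces to {out.1, a1.2, a1.3, a4.1, a4.2} {out.2, out.3, a2.3} {a1.1} {a2.1, a3.3, a4.3} {a2.2} {a3.1} {a3.2}

The first expression reduces to {out.1, a1.2, a1.3, a4.1, a4.2} {out.2, out.3, a2.3} {a1.1} {a2.1, a3.3, a4.3} {a2.2} {a3.1} {a3.2}
The second expression reduces to {out.1, a1.2, a1.3, a4.1, a4.2} {out.2, out.3, a2.3} {a1.1} {a2.1, a3.3, a4.3} {a2.2} {a3.1} {a3.2}
Same normal form: equal.


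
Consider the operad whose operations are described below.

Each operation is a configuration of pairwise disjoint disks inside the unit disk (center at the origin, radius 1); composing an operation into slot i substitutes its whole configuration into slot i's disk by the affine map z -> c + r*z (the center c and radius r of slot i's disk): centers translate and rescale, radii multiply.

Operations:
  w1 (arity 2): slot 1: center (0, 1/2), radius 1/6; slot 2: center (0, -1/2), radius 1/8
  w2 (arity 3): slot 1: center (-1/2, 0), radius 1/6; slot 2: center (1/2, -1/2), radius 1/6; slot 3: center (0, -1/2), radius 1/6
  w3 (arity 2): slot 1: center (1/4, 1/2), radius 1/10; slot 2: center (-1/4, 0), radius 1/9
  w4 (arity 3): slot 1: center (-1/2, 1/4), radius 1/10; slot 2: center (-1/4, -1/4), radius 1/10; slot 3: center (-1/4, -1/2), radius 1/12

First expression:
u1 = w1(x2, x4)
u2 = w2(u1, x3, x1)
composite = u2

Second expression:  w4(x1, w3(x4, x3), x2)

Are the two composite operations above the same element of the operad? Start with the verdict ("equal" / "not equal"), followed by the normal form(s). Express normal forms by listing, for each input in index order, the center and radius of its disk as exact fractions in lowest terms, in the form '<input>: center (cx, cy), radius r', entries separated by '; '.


not equal; the first gives x1: center (0, -1/2), radius 1/6; x2: center (-1/2, 1/12), radius 1/36; x3: center (1/2, -1/2), radius 1/6; x4: center (-1/2, -1/12), radius 1/48 and the second x1: center (-1/2, 1/4), radius 1/10; x2: center (-1/4, -1/2), radius 1/12; x3: center (-11/40, -1/4), radius 1/90; x4: center (-9/40, -1/5), radius 1/100


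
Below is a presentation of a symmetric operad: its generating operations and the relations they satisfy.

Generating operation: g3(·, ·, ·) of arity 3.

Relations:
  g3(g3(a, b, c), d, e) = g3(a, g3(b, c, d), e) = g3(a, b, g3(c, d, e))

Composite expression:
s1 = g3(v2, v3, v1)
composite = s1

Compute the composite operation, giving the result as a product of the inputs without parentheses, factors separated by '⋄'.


Associativity of g3 dissolves the nesting; only the v-input order survives.
g3(v2, v3, v1) flattens to v2 ⋄ v3 ⋄ v1

v2 ⋄ v3 ⋄ v1


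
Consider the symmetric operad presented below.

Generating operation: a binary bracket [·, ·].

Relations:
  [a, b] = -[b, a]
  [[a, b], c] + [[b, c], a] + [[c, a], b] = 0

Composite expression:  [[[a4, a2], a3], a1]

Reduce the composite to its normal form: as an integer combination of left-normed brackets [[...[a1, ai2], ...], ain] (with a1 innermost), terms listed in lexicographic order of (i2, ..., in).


[[[a1, a2], a4], a3] - [[[a1, a3], a2], a4] + [[[a1, a3], a4], a2] - [[[a1, a4], a2], a3]

Skip Jacobi rewriting: expand, keep a1-initial words, read off terms.
Composite bracket: [[[a4, a2], a3], a1]
The bracket unfolds into 8 signed words via [a, b] = ab - ba (2^3 = 8).
Keep just the words that open with a1:
  from a1a2a4a3, sign +1: term +[[[a1, a2], a4], a3]
  from a1a3a2a4, sign -1: term -[[[a1, a3], a2], a4]
  from a1a3a4a2, sign +1: term +[[[a1, a3], a4], a2]
  from a1a4a2a3, sign -1: term -[[[a1, a4], a2], a3]


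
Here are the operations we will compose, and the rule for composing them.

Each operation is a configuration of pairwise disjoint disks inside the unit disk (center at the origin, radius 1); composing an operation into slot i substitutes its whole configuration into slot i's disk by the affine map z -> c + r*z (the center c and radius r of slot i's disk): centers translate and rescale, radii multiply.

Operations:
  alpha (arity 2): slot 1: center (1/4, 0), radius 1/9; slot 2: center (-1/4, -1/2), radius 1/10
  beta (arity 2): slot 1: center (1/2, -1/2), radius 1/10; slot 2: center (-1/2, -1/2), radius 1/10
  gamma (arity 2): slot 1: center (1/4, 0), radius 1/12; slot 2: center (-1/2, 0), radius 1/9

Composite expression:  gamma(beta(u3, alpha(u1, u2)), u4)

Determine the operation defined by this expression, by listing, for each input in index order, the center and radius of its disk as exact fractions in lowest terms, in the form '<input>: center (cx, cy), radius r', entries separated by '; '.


u1: center (101/480, -1/24), radius 1/1080; u2: center (33/160, -11/240), radius 1/1200; u3: center (7/24, -1/24), radius 1/120; u4: center (-1/2, 0), radius 1/9

Below gamma, radii multiply path by path; the u-disk centers shift.
input u3: applying the 2 nested substitutions gives center (7/24, -1/24), radius 1/120
input u1: applying the 3 nested substitutions gives center (101/480, -1/24), radius 1/1080
input u2: applying the 3 nested substitutions gives center (33/160, -11/240), radius 1/1200
input u4: applying the 1 nested substitution gives center (-1/2, 0), radius 1/9


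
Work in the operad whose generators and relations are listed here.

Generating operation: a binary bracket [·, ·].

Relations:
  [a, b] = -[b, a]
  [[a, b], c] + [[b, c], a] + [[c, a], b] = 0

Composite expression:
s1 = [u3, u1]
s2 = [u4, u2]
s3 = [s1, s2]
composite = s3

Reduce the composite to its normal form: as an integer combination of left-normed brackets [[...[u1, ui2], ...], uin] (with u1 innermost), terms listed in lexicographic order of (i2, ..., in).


Skip Jacobi rewriting: expand, keep u1-initial words, read off terms.
Composite bracket: [[u3, u1], [u4, u2]]
Under [a, b] = ab - ba we get 8 signed associative words (2^3 = 8).
Collect the words opening with u1:
  u1u3u2u4 appears with sign +1, giving the term +[[[u1, u3], u2], u4]
  u1u3u4u2 appears with sign -1, giving the term -[[[u1, u3], u4], u2]

[[[u1, u3], u2], u4] - [[[u1, u3], u4], u2]


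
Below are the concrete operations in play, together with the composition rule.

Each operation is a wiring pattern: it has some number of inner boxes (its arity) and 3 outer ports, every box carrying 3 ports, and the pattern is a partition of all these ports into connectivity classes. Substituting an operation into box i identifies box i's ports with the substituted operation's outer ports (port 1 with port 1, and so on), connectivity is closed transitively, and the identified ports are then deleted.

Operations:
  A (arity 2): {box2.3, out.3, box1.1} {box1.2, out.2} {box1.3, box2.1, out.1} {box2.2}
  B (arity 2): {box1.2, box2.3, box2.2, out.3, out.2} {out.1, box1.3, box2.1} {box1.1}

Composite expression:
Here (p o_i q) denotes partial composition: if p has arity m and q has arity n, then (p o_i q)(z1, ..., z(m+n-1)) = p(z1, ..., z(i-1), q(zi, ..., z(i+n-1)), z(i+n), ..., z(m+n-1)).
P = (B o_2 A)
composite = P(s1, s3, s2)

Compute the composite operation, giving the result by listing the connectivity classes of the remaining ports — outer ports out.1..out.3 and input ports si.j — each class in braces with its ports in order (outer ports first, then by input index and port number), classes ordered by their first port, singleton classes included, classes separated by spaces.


Treat the ports identified at B as solder joints: merge, then drop.
through A, on inputs (s3, s2): {out.1, s2.1, s3.3} {out.2, s3.2} {out.3, s2.3, s3.1} {s2.2} (out.j = stage outer ports)
through B, on inputs (s1, s3, s2): {out.1, s1.3, s2.1, s3.3} {out.2, out.3, s1.2, s2.3, s3.1, s3.2} {s1.1} {s2.2} (out.j = stage outer ports)

{out.1, s1.3, s2.1, s3.3} {out.2, out.3, s1.2, s2.3, s3.1, s3.2} {s1.1} {s2.2}


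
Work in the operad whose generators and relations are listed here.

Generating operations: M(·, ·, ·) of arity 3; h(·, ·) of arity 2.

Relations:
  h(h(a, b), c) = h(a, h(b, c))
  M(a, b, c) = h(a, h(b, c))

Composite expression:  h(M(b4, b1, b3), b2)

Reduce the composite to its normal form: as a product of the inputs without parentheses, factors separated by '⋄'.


b4 ⋄ b1 ⋄ b3 ⋄ b2

All parenthesizations of h agree; list the b-inputs left to right.
M(b4, b1, b3) flattens to b4 ⋄ b1 ⋄ b3
h(M(b4, b1, b3), b2) flattens to b4 ⋄ b1 ⋄ b3 ⋄ b2


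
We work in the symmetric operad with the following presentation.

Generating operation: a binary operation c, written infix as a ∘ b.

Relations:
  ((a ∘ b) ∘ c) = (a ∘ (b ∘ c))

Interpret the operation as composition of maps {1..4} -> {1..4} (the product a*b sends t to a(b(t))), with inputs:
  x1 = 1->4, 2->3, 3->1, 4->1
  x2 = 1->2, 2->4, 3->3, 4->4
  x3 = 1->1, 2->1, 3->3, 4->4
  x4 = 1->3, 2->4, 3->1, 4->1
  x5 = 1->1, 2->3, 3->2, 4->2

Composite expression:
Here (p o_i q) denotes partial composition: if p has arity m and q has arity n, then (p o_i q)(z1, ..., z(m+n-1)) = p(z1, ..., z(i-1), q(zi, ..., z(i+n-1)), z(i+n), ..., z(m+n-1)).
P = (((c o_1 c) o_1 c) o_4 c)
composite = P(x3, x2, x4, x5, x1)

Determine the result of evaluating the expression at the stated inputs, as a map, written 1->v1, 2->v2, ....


1->4, 2->4, 3->3, 4->3


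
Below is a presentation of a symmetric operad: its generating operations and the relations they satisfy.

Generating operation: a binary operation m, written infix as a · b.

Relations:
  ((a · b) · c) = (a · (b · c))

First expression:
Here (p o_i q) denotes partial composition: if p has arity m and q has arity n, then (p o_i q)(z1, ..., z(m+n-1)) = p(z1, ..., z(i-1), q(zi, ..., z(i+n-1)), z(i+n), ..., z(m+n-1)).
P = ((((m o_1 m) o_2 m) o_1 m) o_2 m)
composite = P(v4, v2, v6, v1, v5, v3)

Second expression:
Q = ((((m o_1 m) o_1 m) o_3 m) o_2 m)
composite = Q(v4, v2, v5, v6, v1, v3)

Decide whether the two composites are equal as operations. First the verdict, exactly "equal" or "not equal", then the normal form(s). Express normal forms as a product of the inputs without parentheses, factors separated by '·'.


not equal — first v4 · v2 · v6 · v1 · v5 · v3, second v4 · v2 · v5 · v6 · v1 · v3

The first expression, normalized: v4 · v2 · v6 · v1 · v5 · v3
The second expression, normalized: v4 · v2 · v5 · v6 · v1 · v3
Different reductions; not equal.


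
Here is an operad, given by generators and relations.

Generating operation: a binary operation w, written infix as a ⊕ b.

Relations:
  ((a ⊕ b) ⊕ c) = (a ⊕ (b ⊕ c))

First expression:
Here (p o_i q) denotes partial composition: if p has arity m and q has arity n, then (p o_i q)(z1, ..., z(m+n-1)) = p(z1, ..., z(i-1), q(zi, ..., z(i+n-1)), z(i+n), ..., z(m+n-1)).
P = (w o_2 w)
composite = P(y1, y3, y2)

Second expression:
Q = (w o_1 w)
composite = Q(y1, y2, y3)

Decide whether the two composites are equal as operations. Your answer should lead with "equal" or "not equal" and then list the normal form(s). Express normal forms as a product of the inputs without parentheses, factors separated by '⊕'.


not equal: they reduce to y1 ⊕ y3 ⊕ y2 and y1 ⊕ y2 ⊕ y3

The first expression reduces to y1 ⊕ y3 ⊕ y2
The second expression reduces to y1 ⊕ y2 ⊕ y3
They disagree, so not equal.


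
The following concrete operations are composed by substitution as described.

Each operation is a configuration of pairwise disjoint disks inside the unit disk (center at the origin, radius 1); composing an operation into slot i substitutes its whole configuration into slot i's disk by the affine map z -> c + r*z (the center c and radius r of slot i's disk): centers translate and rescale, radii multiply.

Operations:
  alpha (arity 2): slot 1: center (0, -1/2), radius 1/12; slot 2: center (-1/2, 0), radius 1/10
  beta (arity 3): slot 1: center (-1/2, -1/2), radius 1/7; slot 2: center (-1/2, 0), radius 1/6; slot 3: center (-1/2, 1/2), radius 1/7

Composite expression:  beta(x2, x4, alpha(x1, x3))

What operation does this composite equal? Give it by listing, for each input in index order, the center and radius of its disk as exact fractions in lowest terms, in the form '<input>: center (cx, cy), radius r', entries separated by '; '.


x1: center (-1/2, 3/7), radius 1/84; x2: center (-1/2, -1/2), radius 1/7; x3: center (-4/7, 1/2), radius 1/70; x4: center (-1/2, 0), radius 1/6

Nesting under beta composes maps z -> c + r*z down each x-path.
tracing x2 down its 1-map path: center (-1/2, -1/2), radius 1/7
tracing x4 down its 1-map path: center (-1/2, 0), radius 1/6
tracing x1 down its 2-map path: center (-1/2, 3/7), radius 1/84
tracing x3 down its 2-map path: center (-4/7, 1/2), radius 1/70


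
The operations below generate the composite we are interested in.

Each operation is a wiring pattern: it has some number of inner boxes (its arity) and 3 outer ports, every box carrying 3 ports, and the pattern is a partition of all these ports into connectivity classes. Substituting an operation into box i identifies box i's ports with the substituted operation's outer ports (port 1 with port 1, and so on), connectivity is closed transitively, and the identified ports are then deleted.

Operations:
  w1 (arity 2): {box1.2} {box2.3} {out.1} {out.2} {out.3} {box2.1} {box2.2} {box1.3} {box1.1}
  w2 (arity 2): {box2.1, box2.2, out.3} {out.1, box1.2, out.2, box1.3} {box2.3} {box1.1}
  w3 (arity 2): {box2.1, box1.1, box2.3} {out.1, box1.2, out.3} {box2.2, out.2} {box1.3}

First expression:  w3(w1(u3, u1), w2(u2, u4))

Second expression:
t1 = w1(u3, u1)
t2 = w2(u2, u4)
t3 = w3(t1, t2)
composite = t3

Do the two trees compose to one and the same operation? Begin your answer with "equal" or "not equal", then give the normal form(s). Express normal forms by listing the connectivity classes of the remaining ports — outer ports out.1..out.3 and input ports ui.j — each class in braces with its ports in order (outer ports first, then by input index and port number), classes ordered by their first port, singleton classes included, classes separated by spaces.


equal — both sides give {out.1, out.3} {out.2, u2.2, u2.3, u4.1, u4.2} {u1.1} {u1.2} {u1.3} {u2.1} {u3.1} {u3.2} {u3.3} {u4.3}

The first expression, normalized: {out.1, out.3} {out.2, u2.2, u2.3, u4.1, u4.2} {u1.1} {u1.2} {u1.3} {u2.1} {u3.1} {u3.2} {u3.3} {u4.3}
The second expression, normalized: {out.1, out.3} {out.2, u2.2, u2.3, u4.1, u4.2} {u1.1} {u1.2} {u1.3} {u2.1} {u3.1} {u3.2} {u3.3} {u4.3}
The normal forms match — equal.


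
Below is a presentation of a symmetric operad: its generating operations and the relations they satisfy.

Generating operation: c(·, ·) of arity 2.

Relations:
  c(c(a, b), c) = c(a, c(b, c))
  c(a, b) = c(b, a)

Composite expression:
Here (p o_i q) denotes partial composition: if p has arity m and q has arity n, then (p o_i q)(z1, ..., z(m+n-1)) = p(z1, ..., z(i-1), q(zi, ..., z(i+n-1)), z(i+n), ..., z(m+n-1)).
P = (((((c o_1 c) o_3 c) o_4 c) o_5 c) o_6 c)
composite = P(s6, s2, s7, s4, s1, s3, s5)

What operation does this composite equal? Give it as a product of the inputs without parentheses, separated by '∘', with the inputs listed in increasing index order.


s1 ∘ s2 ∘ s3 ∘ s4 ∘ s5 ∘ s6 ∘ s7


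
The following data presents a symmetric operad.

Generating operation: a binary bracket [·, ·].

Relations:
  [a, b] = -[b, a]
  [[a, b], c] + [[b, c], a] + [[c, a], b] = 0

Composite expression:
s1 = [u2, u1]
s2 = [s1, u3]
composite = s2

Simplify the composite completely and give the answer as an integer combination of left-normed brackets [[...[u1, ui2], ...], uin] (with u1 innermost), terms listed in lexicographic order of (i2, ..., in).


Skip Jacobi rewriting: expand, keep u1-initial words, read off terms.
Composite bracket: [[u2, u1], u3]
Applying ab - ba throughout gives 4 signed words (2^2 = 4).
Words beginning with u1 determine it all:
  from u1u2u3, sign -1: term -[[u1, u2], u3]

-[[u1, u2], u3]


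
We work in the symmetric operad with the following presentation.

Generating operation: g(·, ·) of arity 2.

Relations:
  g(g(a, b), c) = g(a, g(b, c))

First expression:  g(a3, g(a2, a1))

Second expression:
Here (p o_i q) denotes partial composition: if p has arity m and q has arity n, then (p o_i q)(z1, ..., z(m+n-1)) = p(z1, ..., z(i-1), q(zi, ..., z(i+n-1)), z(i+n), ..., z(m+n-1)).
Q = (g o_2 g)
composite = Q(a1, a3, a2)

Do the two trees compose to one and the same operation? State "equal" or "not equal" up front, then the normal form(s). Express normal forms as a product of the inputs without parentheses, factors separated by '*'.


Normal form of the first expression: a3 * a2 * a1
Normal form of the second expression: a1 * a3 * a2
No match — not equal.

not equal; the first gives a3 * a2 * a1 and the second a1 * a3 * a2


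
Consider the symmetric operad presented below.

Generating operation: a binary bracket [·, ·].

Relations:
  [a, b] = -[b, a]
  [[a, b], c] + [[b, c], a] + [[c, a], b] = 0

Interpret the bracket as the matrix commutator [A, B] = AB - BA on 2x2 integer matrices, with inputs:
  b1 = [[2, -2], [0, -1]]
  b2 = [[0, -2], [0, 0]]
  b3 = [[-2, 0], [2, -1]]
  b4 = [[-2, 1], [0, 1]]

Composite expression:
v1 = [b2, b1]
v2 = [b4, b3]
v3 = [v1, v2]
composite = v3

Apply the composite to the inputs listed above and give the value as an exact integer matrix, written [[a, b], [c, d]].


[[36, -24], [0, -36]]

[b2, b1] = [[0, 6], [0, 0]]
[b4, b3] = [[2, 1], [6, -2]]
[[b2, b1], [b4, b3]] = [[36, -24], [0, -36]]


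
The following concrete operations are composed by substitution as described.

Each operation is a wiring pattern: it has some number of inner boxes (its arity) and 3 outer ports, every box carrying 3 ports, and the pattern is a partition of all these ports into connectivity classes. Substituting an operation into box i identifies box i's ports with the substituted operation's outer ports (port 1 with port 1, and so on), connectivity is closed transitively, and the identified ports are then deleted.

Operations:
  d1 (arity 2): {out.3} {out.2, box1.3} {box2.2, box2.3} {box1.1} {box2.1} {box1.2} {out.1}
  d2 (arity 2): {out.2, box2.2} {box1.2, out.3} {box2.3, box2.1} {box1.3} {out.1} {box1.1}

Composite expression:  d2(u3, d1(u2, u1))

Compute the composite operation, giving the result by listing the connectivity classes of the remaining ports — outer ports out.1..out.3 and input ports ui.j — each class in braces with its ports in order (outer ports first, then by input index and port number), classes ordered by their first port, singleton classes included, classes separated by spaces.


Substituting into d2 glues patterns; closure does the rest.
composing d1 on (u2, u1), with out.j its own outer ports: {out.1} {out.2, u2.3} {out.3} {u1.1} {u1.2, u1.3} {u2.1} {u2.2}
composing d2 on (u3, u2, u1), with out.j its own outer ports: {out.1} {out.2, u2.3} {out.3, u3.2} {u1.1} {u1.2, u1.3} {u2.1} {u2.2} {u3.1} {u3.3}

{out.1} {out.2, u2.3} {out.3, u3.2} {u1.1} {u1.2, u1.3} {u2.1} {u2.2} {u3.1} {u3.3}


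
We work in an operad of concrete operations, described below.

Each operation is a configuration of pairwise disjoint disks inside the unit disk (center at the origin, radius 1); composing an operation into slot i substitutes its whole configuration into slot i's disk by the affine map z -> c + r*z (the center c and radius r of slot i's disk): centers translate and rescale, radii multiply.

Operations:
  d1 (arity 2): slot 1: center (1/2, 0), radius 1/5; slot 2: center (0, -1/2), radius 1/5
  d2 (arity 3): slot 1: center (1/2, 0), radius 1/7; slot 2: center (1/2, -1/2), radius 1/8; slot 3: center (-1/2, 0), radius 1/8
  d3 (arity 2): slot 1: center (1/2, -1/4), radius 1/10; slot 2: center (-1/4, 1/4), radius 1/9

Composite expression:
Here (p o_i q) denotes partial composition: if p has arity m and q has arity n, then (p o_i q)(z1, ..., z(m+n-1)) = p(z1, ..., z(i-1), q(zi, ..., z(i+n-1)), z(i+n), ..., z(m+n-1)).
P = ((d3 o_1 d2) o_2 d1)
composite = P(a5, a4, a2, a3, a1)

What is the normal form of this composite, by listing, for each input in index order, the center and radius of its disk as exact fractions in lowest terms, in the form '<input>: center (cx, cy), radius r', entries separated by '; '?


a1: center (-1/4, 1/4), radius 1/9; a2: center (11/20, -49/160), radius 1/400; a3: center (9/20, -1/4), radius 1/80; a4: center (89/160, -3/10), radius 1/400; a5: center (11/20, -1/4), radius 1/70

Follow each a-input down from d3: c' goes to c + r*c', radius to r*r'.
for a5, the 2-step affine chain lands on center (11/20, -1/4), radius 1/70
for a4, the 3-step affine chain lands on center (89/160, -3/10), radius 1/400
for a2, the 3-step affine chain lands on center (11/20, -49/160), radius 1/400
for a3, the 2-step affine chain lands on center (9/20, -1/4), radius 1/80
for a1, the 1-step affine chain lands on center (-1/4, 1/4), radius 1/9


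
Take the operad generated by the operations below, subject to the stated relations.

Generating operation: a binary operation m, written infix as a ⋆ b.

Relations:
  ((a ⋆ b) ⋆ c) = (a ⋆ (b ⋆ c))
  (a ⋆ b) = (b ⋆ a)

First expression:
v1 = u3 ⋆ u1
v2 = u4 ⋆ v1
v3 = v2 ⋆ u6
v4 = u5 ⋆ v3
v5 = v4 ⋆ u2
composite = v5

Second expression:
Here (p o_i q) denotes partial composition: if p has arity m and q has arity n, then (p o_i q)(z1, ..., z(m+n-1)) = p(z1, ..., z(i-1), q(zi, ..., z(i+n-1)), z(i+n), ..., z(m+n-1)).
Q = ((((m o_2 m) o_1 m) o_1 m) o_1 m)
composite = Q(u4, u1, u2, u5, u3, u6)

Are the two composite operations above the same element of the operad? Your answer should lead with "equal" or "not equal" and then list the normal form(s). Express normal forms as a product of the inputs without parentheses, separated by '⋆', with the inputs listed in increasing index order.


equal; both compose to u1 ⋆ u2 ⋆ u3 ⋆ u4 ⋆ u5 ⋆ u6

In normal form, the first expression is u1 ⋆ u2 ⋆ u3 ⋆ u4 ⋆ u5 ⋆ u6
In normal form, the second expression is u1 ⋆ u2 ⋆ u3 ⋆ u4 ⋆ u5 ⋆ u6
One common form — equal.


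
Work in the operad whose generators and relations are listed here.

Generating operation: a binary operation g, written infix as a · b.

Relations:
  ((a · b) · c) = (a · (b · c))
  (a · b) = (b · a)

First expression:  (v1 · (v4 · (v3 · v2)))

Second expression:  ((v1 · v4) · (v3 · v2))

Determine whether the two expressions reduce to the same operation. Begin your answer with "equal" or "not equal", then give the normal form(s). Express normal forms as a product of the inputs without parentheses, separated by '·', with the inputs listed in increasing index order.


equal; the common form is v1 · v2 · v3 · v4

The first expression, normalized: v1 · v2 · v3 · v4
The second expression, normalized: v1 · v2 · v3 · v4
The normal forms match — equal.


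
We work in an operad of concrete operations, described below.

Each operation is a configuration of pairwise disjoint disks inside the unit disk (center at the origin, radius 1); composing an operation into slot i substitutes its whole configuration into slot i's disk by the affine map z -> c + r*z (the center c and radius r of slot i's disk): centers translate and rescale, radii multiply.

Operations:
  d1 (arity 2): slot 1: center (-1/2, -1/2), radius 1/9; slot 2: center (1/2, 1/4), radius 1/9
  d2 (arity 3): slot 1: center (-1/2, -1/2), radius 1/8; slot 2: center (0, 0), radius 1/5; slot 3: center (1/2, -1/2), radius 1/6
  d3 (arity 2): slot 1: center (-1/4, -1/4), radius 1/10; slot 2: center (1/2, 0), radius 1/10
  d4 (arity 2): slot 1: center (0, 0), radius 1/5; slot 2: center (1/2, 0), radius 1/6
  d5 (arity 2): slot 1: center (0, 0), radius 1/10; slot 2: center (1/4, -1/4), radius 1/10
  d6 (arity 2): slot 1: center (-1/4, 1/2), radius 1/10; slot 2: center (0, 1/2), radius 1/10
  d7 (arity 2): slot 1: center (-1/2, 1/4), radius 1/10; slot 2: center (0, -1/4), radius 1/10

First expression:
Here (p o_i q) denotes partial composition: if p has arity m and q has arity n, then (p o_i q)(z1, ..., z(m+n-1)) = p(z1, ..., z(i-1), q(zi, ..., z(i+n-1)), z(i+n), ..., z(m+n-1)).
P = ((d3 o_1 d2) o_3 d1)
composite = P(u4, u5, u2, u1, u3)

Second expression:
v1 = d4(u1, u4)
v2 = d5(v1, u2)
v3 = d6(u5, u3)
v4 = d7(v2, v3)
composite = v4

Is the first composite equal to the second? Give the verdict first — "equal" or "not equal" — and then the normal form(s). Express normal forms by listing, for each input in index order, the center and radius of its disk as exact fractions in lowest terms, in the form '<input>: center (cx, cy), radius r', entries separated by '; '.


not equal; first: u1: center (-23/120, -71/240), radius 1/540; u2: center (-5/24, -37/120), radius 1/540; u3: center (1/2, 0), radius 1/10; u4: center (-3/10, -3/10), radius 1/80; u5: center (-1/4, -1/4), radius 1/50; second: u1: center (-1/2, 1/4), radius 1/500; u2: center (-19/40, 9/40), radius 1/100; u3: center (0, -1/5), radius 1/100; u4: center (-99/200, 1/4), radius 1/600; u5: center (-1/40, -1/5), radius 1/100

Reducing the first expression gives u1: center (-23/120, -71/240), radius 1/540; u2: center (-5/24, -37/120), radius 1/540; u3: center (1/2, 0), radius 1/10; u4: center (-3/10, -3/10), radius 1/80; u5: center (-1/4, -1/4), radius 1/50
Reducing the second expression gives u1: center (-1/2, 1/4), radius 1/500; u2: center (-19/40, 9/40), radius 1/100; u3: center (0, -1/5), radius 1/100; u4: center (-99/200, 1/4), radius 1/600; u5: center (-1/40, -1/5), radius 1/100
The normal forms differ: not equal.


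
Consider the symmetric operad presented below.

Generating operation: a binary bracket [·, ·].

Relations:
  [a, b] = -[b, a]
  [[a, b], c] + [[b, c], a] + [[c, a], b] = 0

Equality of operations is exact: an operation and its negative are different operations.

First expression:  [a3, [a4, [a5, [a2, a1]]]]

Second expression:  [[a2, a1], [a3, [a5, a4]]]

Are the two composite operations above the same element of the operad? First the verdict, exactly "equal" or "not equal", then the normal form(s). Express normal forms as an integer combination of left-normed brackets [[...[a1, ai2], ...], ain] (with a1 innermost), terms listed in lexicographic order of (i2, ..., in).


not equal; first: [[[[a1, a2], a5], a4], a3]; second: [[[[a1, a2], a3], a4], a5] - [[[[a1, a2], a3], a5], a4] - [[[[a1, a2], a4], a5], a3] + [[[[a1, a2], a5], a4], a3]

In normal form, the first expression is [[[[a1, a2], a5], a4], a3]
In normal form, the second expression is [[[[a1, a2], a3], a4], a5] - [[[[a1, a2], a3], a5], a4] - [[[[a1, a2], a4], a5], a3] + [[[[a1, a2], a5], a4], a3]
No match — not equal.


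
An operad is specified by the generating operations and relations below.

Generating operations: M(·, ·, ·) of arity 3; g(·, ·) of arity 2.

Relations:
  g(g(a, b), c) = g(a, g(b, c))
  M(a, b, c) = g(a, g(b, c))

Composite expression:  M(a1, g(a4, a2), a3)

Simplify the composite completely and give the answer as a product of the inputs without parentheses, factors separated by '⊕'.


a1 ⊕ a4 ⊕ a2 ⊕ a3

Under associativity of M, the answer is the a's in reading order.
g(a4, a2) reduces to a4 ⊕ a2
M(a1, g(a4, a2), a3) reduces to a1 ⊕ a4 ⊕ a2 ⊕ a3


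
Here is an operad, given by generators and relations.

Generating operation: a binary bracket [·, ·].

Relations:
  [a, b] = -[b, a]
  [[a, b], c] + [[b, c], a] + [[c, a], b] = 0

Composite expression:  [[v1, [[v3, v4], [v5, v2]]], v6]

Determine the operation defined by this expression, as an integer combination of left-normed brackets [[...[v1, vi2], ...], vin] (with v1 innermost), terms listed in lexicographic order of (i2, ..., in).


[[[[[v1, v2], v5], v3], v4], v6] - [[[[[v1, v2], v5], v4], v3], v6] - [[[[[v1, v3], v4], v2], v5], v6] + [[[[[v1, v3], v4], v5], v2], v6] + [[[[[v1, v4], v3], v2], v5], v6] - [[[[[v1, v4], v3], v5], v2], v6] - [[[[[v1, v5], v2], v3], v4], v6] + [[[[[v1, v5], v2], v4], v3], v6]

Expand each bracket as ab - ba; the v1-initial words give the coefficients.
Composite bracket: [[v1, [[v3, v4], [v5, v2]]], v6]
Expanding via [a, b] = ab - ba: 32 signed words (2^5 = 32).
The v1-initial words carry the normal form:
  v1v2v5v3v4v6 appears with sign +1, giving the term +[[[[[v1, v2], v5], v3], v4], v6]
  v1v2v5v4v3v6 appears with sign -1, giving the term -[[[[[v1, v2], v5], v4], v3], v6]
  v1v3v4v2v5v6 appears with sign -1, giving the term -[[[[[v1, v3], v4], v2], v5], v6]
  v1v3v4v5v2v6 appears with sign +1, giving the term +[[[[[v1, v3], v4], v5], v2], v6]
  v1v4v3v2v5v6 appears with sign +1, giving the term +[[[[[v1, v4], v3], v2], v5], v6]
  v1v4v3v5v2v6 appears with sign -1, giving the term -[[[[[v1, v4], v3], v5], v2], v6]
  v1v5v2v3v4v6 appears with sign -1, giving the term -[[[[[v1, v5], v2], v3], v4], v6]
  v1v5v2v4v3v6 appears with sign +1, giving the term +[[[[[v1, v5], v2], v4], v3], v6]


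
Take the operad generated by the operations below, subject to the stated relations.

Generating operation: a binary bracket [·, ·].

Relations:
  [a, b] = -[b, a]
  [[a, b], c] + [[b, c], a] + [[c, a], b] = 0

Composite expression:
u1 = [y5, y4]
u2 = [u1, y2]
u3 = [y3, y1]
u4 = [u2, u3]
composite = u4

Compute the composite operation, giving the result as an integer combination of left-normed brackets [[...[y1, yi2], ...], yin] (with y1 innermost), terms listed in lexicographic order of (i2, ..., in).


Left-normed coefficients sit on the y1-initial expansion words.
Composite bracket: [[[y5, y4], y2], [y3, y1]]
Expanding via [a, b] = ab - ba: 16 signed words (2^4 = 16).
Collect the words opening with y1:
  sign of y1y3y2y4y5 is +1, so it contributes +[[[[y1, y3], y2], y4], y5]
  sign of y1y3y2y5y4 is -1, so it contributes -[[[[y1, y3], y2], y5], y4]
  sign of y1y3y4y5y2 is -1, so it contributes -[[[[y1, y3], y4], y5], y2]
  sign of y1y3y5y4y2 is +1, so it contributes +[[[[y1, y3], y5], y4], y2]

[[[[y1, y3], y2], y4], y5] - [[[[y1, y3], y2], y5], y4] - [[[[y1, y3], y4], y5], y2] + [[[[y1, y3], y5], y4], y2]


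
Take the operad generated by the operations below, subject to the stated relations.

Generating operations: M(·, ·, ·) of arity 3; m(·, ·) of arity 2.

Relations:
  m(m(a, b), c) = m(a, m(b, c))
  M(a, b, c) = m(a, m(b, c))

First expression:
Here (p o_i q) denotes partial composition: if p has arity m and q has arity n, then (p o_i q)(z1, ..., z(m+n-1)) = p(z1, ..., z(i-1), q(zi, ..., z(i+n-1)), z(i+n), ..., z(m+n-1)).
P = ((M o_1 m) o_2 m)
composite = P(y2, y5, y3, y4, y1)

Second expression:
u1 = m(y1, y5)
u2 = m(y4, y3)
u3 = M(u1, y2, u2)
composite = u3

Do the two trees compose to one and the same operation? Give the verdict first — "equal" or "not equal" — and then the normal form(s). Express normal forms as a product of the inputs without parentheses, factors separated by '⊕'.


not equal — first y2 ⊕ y5 ⊕ y3 ⊕ y4 ⊕ y1, second y1 ⊕ y5 ⊕ y2 ⊕ y4 ⊕ y3

The first expression, normalized: y2 ⊕ y5 ⊕ y3 ⊕ y4 ⊕ y1
The second expression, normalized: y1 ⊕ y5 ⊕ y2 ⊕ y4 ⊕ y3
Distinct normal forms: not equal.


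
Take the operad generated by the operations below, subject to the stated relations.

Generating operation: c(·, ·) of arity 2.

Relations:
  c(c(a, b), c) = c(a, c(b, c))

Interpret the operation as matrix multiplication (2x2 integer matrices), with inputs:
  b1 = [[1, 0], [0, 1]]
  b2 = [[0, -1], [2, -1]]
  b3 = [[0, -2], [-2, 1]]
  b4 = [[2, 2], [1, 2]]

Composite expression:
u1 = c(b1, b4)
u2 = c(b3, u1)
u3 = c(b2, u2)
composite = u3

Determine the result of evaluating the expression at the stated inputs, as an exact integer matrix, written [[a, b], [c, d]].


c(b1, b4) = [[2, 2], [1, 2]]
c(b3, c(b1, b4)) = [[-2, -4], [-3, -2]]
c(b2, c(b3, c(b1, b4))) = [[3, 2], [-1, -6]]

[[3, 2], [-1, -6]]


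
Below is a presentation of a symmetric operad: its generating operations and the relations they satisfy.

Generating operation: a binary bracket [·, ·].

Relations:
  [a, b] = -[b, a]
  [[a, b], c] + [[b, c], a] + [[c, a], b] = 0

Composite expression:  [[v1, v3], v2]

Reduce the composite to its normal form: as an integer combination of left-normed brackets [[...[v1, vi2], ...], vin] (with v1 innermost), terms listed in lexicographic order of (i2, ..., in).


Expand each bracket as ab - ba; the v1-initial words give the coefficients.
Composite bracket: [[v1, v3], v2]
Expanding via [a, b] = ab - ba: 4 signed words (2^2 = 4).
The v1-initial words carry the normal form:
  from v1v3v2, sign +1: term +[[v1, v3], v2]

[[v1, v3], v2]


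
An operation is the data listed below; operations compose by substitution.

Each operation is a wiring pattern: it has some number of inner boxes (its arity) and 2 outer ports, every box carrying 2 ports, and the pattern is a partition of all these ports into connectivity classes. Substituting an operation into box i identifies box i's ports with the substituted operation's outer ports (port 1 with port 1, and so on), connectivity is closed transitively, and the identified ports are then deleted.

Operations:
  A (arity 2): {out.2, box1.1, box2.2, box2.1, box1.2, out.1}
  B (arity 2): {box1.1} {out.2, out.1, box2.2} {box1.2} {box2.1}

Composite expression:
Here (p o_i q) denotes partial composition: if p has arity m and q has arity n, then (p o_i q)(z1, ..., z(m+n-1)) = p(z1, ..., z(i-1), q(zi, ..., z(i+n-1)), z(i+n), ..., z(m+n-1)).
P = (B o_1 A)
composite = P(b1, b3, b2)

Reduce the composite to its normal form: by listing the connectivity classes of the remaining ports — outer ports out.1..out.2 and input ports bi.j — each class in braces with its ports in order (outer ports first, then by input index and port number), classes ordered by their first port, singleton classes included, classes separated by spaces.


{out.1, out.2, b2.2} {b1.1, b1.2, b3.1, b3.2} {b2.1}


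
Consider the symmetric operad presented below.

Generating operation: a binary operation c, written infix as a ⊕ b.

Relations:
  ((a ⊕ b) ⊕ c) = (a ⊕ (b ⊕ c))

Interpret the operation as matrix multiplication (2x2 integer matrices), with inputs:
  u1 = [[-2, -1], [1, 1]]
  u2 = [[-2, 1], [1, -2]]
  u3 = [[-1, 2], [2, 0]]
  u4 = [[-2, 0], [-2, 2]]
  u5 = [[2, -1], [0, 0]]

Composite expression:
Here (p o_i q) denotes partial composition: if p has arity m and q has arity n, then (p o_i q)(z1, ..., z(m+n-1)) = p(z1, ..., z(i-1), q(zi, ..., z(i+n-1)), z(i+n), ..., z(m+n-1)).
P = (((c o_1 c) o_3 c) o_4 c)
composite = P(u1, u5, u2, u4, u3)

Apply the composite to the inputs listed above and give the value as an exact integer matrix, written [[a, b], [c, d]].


[[-28, -8], [14, 4]]

(u1 ⊕ u5) = [[-4, 2], [2, -1]]
(u4 ⊕ u3) = [[2, -4], [6, -4]]
(u2 ⊕ (u4 ⊕ u3)) = [[2, 4], [-10, 4]]
((u1 ⊕ u5) ⊕ (u2 ⊕ (u4 ⊕ u3))) = [[-28, -8], [14, 4]]


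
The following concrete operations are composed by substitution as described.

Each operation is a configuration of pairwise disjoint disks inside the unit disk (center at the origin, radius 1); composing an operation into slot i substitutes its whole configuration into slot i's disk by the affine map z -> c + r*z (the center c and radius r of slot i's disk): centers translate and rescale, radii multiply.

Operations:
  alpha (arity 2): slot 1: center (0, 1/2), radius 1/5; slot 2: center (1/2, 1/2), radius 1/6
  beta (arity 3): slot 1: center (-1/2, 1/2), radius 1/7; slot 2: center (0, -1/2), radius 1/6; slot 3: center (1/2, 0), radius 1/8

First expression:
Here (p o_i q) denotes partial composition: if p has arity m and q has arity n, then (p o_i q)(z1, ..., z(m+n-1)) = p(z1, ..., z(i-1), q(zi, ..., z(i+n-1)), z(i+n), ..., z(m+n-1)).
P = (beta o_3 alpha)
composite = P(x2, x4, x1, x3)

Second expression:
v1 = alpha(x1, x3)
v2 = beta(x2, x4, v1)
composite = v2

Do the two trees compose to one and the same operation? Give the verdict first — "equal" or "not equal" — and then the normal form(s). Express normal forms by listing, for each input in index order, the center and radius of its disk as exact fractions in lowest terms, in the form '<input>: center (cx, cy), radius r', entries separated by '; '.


equal: each reduces to x1: center (1/2, 1/16), radius 1/40; x2: center (-1/2, 1/2), radius 1/7; x3: center (9/16, 1/16), radius 1/48; x4: center (0, -1/2), radius 1/6

Normal form of the first expression: x1: center (1/2, 1/16), radius 1/40; x2: center (-1/2, 1/2), radius 1/7; x3: center (9/16, 1/16), radius 1/48; x4: center (0, -1/2), radius 1/6
Normal form of the second expression: x1: center (1/2, 1/16), radius 1/40; x2: center (-1/2, 1/2), radius 1/7; x3: center (9/16, 1/16), radius 1/48; x4: center (0, -1/2), radius 1/6
The normal forms match — equal.
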